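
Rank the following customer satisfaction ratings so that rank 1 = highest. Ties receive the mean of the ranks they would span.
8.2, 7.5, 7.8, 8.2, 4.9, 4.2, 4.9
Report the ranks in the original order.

1.5, 4, 3, 1.5, 5.5, 7, 5.5

Sorted (descending): 8.2, 8.2, 7.8, 7.5, 4.9, 4.9, 4.2
The 2 values of 8.2 occupy positions 1–2 → average rank (1+2)/2 = 1.5.
The 2 values of 4.9 occupy positions 5–6 → average rank (5+6)/2 = 5.5.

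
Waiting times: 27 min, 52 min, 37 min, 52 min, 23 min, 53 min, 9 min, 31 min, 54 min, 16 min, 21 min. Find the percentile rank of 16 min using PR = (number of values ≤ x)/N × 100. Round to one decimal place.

N = 11.
Strictly below 16: 1. Equal to 16: 1.
PR = 2/11 × 100 = 18.2

18.2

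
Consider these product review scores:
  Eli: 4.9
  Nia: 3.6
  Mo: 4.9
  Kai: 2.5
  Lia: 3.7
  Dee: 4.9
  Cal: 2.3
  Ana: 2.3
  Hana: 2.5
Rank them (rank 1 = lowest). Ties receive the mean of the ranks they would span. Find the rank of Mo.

Sorted (ascending): 2.3, 2.3, 2.5, 2.5, 3.6, 3.7, 4.9, 4.9, 4.9
The 2 values of 2.3 occupy positions 1–2 → average rank (1+2)/2 = 1.5.
The 2 values of 2.5 occupy positions 3–4 → average rank (3+4)/2 = 3.5.
The 3 values of 4.9 occupy positions 7–9 → average rank 8.
Mo has value 4.9 → rank 8.

8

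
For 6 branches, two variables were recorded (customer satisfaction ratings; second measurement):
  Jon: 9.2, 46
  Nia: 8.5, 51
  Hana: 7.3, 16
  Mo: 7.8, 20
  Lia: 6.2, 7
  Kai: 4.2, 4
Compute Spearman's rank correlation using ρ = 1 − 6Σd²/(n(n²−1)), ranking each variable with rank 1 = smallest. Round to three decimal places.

Ranks of variable 1: 6, 5, 3, 4, 2, 1
Ranks of variable 2: 5, 6, 3, 4, 2, 1
d = r₁ − r₂: 1, -1, 0, 0, 0, 0
d²: 1, 1, 0, 0, 0, 0; Σd² = 2
ρ = 1 − 6·2/(6·35) = 1 − 12/210 = 0.943

0.943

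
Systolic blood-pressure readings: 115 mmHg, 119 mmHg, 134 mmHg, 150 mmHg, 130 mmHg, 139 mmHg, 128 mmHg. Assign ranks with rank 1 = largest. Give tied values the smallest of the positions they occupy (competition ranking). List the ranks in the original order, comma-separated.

Sorted (descending): 150, 139, 134, 130, 128, 119, 115
No ties — each value takes its position as its rank.

7, 6, 3, 1, 4, 2, 5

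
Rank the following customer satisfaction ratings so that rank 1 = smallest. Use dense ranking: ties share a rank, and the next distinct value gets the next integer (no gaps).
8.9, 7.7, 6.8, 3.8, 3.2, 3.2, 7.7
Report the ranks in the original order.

5, 4, 3, 2, 1, 1, 4

Sorted (ascending): 3.2, 3.2, 3.8, 6.8, 7.7, 7.7, 8.9
The 2 values of 3.2 share dense rank 1.
The 2 values of 7.7 share dense rank 4.
Remaining distinct values take the next consecutive integers.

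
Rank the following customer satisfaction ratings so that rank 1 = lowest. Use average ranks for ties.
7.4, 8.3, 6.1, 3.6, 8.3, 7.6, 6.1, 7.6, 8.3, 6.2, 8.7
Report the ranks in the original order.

5, 9, 2.5, 1, 9, 6.5, 2.5, 6.5, 9, 4, 11

Sorted (ascending): 3.6, 6.1, 6.1, 6.2, 7.4, 7.6, 7.6, 8.3, 8.3, 8.3, 8.7
The 2 values of 6.1 occupy positions 2–3 → average rank (2+3)/2 = 2.5.
The 2 values of 7.6 occupy positions 6–7 → average rank (6+7)/2 = 6.5.
The 3 values of 8.3 occupy positions 8–10 → average rank 9.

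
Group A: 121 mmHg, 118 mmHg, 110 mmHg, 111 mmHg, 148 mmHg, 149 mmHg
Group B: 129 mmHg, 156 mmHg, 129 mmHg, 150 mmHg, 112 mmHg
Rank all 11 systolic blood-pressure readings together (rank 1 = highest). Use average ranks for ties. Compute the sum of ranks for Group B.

23

Sorted (descending): 156, 150, 149, 148, 129, 129, 121, 118, 112, 111, 110
The 2 values of 129 occupy positions 5–6 → average rank (5+6)/2 = 5.5.
Group B values → pooled ranks: 129→5.5, 156→1, 129→5.5, 150→2, 112→9
Rank sum = 5.5 + 1 + 5.5 + 2 + 9 = 23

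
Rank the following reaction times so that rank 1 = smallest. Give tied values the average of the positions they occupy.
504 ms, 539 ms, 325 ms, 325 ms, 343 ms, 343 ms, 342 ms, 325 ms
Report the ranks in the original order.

Sorted (ascending): 325, 325, 325, 342, 343, 343, 504, 539
The 3 values of 325 occupy positions 1–3 → average rank 2.
The 2 values of 343 occupy positions 5–6 → average rank (5+6)/2 = 5.5.

7, 8, 2, 2, 5.5, 5.5, 4, 2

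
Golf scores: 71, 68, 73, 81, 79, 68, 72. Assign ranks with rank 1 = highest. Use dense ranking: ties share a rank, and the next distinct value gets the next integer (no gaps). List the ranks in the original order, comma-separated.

5, 6, 3, 1, 2, 6, 4

Sorted (descending): 81, 79, 73, 72, 71, 68, 68
The 2 values of 68 share dense rank 6.
Remaining distinct values take the next consecutive integers.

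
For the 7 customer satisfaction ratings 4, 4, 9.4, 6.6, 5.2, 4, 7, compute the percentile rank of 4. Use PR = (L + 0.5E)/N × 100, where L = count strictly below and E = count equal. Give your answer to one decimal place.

N = 7.
Strictly below 4: 0. Equal to 4: 3.
PR = (0 + 0.5·3)/7 × 100 = 21.4

21.4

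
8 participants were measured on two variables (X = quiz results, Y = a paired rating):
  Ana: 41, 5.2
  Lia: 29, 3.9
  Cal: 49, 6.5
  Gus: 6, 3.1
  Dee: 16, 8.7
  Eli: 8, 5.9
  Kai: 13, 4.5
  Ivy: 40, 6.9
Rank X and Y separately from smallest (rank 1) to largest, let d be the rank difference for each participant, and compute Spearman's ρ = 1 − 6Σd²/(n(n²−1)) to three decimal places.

Ranks of variable 1: 7, 5, 8, 1, 4, 2, 3, 6
Ranks of variable 2: 4, 2, 6, 1, 8, 5, 3, 7
d = r₁ − r₂: 3, 3, 2, 0, -4, -3, 0, -1
d²: 9, 9, 4, 0, 16, 9, 0, 1; Σd² = 48
ρ = 1 − 6·48/(8·63) = 1 − 288/504 = 0.429

0.429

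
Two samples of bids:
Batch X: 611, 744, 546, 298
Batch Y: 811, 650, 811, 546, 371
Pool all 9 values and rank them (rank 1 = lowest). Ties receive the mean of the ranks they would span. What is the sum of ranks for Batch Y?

28.5

Sorted (ascending): 298, 371, 546, 546, 611, 650, 744, 811, 811
The 2 values of 546 occupy positions 3–4 → average rank (3+4)/2 = 3.5.
The 2 values of 811 occupy positions 8–9 → average rank (8+9)/2 = 8.5.
Batch Y values → pooled ranks: 811→8.5, 650→6, 811→8.5, 546→3.5, 371→2
Rank sum = 8.5 + 6 + 8.5 + 3.5 + 2 = 28.5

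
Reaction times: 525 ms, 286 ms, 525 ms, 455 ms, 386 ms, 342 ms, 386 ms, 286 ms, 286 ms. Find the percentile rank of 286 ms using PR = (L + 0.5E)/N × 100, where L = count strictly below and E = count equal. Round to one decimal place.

N = 9.
Strictly below 286: 0. Equal to 286: 3.
PR = (0 + 0.5·3)/9 × 100 = 16.7

16.7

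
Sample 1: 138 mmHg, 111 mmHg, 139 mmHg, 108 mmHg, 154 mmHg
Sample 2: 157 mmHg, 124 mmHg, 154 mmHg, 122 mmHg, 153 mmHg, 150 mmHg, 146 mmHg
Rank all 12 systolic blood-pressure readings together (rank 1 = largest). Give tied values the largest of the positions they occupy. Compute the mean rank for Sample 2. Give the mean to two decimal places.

Sorted (descending): 157, 154, 154, 153, 150, 146, 139, 138, 124, 122, 111, 108
The 2 values of 154 occupy positions 2–3 → each gets rank 3.
Sample 2 values → pooled ranks: 157→1, 124→9, 154→3, 122→10, 153→4, 150→5, 146→6
Mean rank = (1 + 9 + 3 + 10 + 4 + 5 + 6) / 7 = 5.43

5.43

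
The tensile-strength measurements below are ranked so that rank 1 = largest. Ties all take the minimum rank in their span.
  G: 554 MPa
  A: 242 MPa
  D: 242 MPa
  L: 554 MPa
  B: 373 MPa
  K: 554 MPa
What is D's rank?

Sorted (descending): 554, 554, 554, 373, 242, 242
The 3 values of 554 occupy positions 1–3 → each gets rank 1.
The 2 values of 242 occupy positions 5–6 → each gets rank 5.
D has value 242 MPa → rank 5.

5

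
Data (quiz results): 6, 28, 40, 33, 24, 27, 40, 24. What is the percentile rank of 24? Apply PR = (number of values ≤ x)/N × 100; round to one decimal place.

N = 8.
Strictly below 24: 1. Equal to 24: 2.
PR = 3/8 × 100 = 37.5

37.5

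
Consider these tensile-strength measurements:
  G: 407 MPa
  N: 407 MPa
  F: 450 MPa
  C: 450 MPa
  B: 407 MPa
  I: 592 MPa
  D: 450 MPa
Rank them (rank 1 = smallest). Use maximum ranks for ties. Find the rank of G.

3

Sorted (ascending): 407, 407, 407, 450, 450, 450, 592
The 3 values of 407 occupy positions 1–3 → each gets rank 3.
The 3 values of 450 occupy positions 4–6 → each gets rank 6.
G has value 407 MPa → rank 3.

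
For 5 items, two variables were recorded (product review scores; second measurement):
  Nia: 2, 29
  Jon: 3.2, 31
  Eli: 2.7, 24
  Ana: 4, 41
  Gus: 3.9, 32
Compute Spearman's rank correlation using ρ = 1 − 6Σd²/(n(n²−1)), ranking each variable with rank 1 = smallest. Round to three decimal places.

Ranks of variable 1: 1, 3, 2, 5, 4
Ranks of variable 2: 2, 3, 1, 5, 4
d = r₁ − r₂: -1, 0, 1, 0, 0
d²: 1, 0, 1, 0, 0; Σd² = 2
ρ = 1 − 6·2/(5·24) = 1 − 12/120 = 0.900

0.900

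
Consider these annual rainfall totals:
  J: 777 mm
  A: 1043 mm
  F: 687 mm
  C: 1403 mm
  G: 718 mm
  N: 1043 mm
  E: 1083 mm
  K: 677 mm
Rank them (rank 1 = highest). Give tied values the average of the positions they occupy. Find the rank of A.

Sorted (descending): 1403, 1083, 1043, 1043, 777, 718, 687, 677
The 2 values of 1043 occupy positions 3–4 → average rank (3+4)/2 = 3.5.
A has value 1043 mm → rank 3.5.

3.5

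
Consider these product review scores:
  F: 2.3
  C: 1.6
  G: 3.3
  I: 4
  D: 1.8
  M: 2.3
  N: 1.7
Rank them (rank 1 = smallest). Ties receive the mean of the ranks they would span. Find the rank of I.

7

Sorted (ascending): 1.6, 1.7, 1.8, 2.3, 2.3, 3.3, 4
The 2 values of 2.3 occupy positions 4–5 → average rank (4+5)/2 = 4.5.
I has value 4 → rank 7.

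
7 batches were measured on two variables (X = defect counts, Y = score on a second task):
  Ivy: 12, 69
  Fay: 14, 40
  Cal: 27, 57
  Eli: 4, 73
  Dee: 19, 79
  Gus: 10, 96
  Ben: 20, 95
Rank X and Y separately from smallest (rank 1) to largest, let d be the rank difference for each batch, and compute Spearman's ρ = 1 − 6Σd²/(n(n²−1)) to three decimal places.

-0.214

Ranks of variable 1: 3, 4, 7, 1, 5, 2, 6
Ranks of variable 2: 3, 1, 2, 4, 5, 7, 6
d = r₁ − r₂: 0, 3, 5, -3, 0, -5, 0
d²: 0, 9, 25, 9, 0, 25, 0; Σd² = 68
ρ = 1 − 6·68/(7·48) = 1 − 408/336 = -0.214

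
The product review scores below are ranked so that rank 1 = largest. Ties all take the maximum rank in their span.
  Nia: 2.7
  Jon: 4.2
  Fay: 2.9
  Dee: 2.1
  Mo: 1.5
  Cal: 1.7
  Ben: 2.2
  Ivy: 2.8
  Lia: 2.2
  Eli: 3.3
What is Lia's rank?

7

Sorted (descending): 4.2, 3.3, 2.9, 2.8, 2.7, 2.2, 2.2, 2.1, 1.7, 1.5
The 2 values of 2.2 occupy positions 6–7 → each gets rank 7.
Lia has value 2.2 → rank 7.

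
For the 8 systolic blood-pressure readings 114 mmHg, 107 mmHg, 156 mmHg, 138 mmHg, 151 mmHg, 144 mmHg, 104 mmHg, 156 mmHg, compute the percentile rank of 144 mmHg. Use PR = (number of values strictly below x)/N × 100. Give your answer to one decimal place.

50.0

N = 8.
Strictly below 144: 4. Equal to 144: 1.
PR = 4/8 × 100 = 50.0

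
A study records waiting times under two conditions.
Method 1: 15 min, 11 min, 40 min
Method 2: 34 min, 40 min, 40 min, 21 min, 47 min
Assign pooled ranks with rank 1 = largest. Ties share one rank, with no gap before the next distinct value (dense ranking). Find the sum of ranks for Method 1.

Sorted (descending): 47, 40, 40, 40, 34, 21, 15, 11
The 3 values of 40 share dense rank 2.
Remaining distinct values take the next consecutive integers.
Method 1 values → pooled ranks: 15→5, 11→6, 40→2
Rank sum = 5 + 6 + 2 = 13

13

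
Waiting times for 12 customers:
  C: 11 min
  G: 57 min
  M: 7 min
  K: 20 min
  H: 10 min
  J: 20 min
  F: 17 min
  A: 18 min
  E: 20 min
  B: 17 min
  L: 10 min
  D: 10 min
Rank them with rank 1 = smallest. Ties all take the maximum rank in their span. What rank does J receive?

11

Sorted (ascending): 7, 10, 10, 10, 11, 17, 17, 18, 20, 20, 20, 57
The 3 values of 10 occupy positions 2–4 → each gets rank 4.
The 2 values of 17 occupy positions 6–7 → each gets rank 7.
The 3 values of 20 occupy positions 9–11 → each gets rank 11.
J has value 20 min → rank 11.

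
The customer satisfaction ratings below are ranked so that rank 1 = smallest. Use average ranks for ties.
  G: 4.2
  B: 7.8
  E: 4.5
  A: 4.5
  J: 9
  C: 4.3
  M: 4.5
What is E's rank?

Sorted (ascending): 4.2, 4.3, 4.5, 4.5, 4.5, 7.8, 9
The 3 values of 4.5 occupy positions 3–5 → average rank 4.
E has value 4.5 → rank 4.

4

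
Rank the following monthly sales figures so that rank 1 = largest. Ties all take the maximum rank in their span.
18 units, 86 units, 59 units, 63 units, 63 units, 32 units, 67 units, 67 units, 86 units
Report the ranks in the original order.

9, 2, 7, 6, 6, 8, 4, 4, 2

Sorted (descending): 86, 86, 67, 67, 63, 63, 59, 32, 18
The 2 values of 86 occupy positions 1–2 → each gets rank 2.
The 2 values of 67 occupy positions 3–4 → each gets rank 4.
The 2 values of 63 occupy positions 5–6 → each gets rank 6.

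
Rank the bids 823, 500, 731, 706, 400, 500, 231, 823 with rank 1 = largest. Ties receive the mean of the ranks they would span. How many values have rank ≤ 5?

Sorted (descending): 823, 823, 731, 706, 500, 500, 400, 231
The 2 values of 823 occupy positions 1–2 → average rank (1+2)/2 = 1.5.
The 2 values of 500 occupy positions 5–6 → average rank (5+6)/2 = 5.5.
Ranks ≤ 5: {1.5, 1.5, 3, 4} → 4 values.

4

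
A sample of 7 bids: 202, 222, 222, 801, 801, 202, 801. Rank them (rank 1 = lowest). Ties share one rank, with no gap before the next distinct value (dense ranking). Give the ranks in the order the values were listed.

Sorted (ascending): 202, 202, 222, 222, 801, 801, 801
The 2 values of 202 share dense rank 1.
The 2 values of 222 share dense rank 2.
The 3 values of 801 share dense rank 3.

1, 2, 2, 3, 3, 1, 3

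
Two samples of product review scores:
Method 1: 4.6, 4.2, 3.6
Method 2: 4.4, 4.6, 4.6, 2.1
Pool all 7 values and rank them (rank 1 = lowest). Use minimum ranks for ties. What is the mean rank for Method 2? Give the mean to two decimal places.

3.75

Sorted (ascending): 2.1, 3.6, 4.2, 4.4, 4.6, 4.6, 4.6
The 3 values of 4.6 occupy positions 5–7 → each gets rank 5.
Method 2 values → pooled ranks: 4.4→4, 4.6→5, 4.6→5, 2.1→1
Mean rank = (4 + 5 + 5 + 1) / 4 = 3.75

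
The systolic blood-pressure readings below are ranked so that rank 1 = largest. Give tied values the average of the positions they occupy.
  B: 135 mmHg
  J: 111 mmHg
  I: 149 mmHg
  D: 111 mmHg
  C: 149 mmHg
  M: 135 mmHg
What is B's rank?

3.5

Sorted (descending): 149, 149, 135, 135, 111, 111
The 2 values of 149 occupy positions 1–2 → average rank (1+2)/2 = 1.5.
The 2 values of 135 occupy positions 3–4 → average rank (3+4)/2 = 3.5.
The 2 values of 111 occupy positions 5–6 → average rank (5+6)/2 = 5.5.
B has value 135 mmHg → rank 3.5.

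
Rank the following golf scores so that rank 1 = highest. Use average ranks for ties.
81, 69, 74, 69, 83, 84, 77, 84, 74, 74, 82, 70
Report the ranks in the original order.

Sorted (descending): 84, 84, 83, 82, 81, 77, 74, 74, 74, 70, 69, 69
The 2 values of 84 occupy positions 1–2 → average rank (1+2)/2 = 1.5.
The 3 values of 74 occupy positions 7–9 → average rank 8.
The 2 values of 69 occupy positions 11–12 → average rank (11+12)/2 = 11.5.

5, 11.5, 8, 11.5, 3, 1.5, 6, 1.5, 8, 8, 4, 10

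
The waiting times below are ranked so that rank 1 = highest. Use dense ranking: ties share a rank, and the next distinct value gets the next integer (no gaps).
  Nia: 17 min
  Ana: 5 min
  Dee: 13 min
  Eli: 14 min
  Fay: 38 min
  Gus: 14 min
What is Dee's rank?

4

Sorted (descending): 38, 17, 14, 14, 13, 5
The 2 values of 14 share dense rank 3.
Remaining distinct values take the next consecutive integers.
Dee has value 13 min → rank 4.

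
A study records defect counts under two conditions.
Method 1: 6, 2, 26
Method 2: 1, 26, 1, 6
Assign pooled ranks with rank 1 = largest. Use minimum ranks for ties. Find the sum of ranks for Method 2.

Sorted (descending): 26, 26, 6, 6, 2, 1, 1
The 2 values of 26 occupy positions 1–2 → each gets rank 1.
The 2 values of 6 occupy positions 3–4 → each gets rank 3.
The 2 values of 1 occupy positions 6–7 → each gets rank 6.
Method 2 values → pooled ranks: 1→6, 26→1, 1→6, 6→3
Rank sum = 6 + 1 + 6 + 3 = 16

16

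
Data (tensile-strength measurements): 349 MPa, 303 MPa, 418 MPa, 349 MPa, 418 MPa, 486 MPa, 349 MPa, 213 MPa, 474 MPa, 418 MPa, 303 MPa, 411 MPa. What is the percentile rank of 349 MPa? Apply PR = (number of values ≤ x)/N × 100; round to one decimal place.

50.0

N = 12.
Strictly below 349: 3. Equal to 349: 3.
PR = 6/12 × 100 = 50.0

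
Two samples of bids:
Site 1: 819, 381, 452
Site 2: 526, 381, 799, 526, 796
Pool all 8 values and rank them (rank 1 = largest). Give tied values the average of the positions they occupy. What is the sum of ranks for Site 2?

Sorted (descending): 819, 799, 796, 526, 526, 452, 381, 381
The 2 values of 526 occupy positions 4–5 → average rank (4+5)/2 = 4.5.
The 2 values of 381 occupy positions 7–8 → average rank (7+8)/2 = 7.5.
Site 2 values → pooled ranks: 526→4.5, 381→7.5, 799→2, 526→4.5, 796→3
Rank sum = 4.5 + 7.5 + 2 + 4.5 + 3 = 21.5

21.5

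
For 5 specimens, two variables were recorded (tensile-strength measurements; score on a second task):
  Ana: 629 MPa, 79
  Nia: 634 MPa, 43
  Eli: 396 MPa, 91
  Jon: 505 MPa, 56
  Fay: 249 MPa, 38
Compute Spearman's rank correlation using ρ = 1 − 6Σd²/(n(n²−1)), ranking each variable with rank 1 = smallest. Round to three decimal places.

0.100

Ranks of variable 1: 4, 5, 2, 3, 1
Ranks of variable 2: 4, 2, 5, 3, 1
d = r₁ − r₂: 0, 3, -3, 0, 0
d²: 0, 9, 9, 0, 0; Σd² = 18
ρ = 1 − 6·18/(5·24) = 1 − 108/120 = 0.100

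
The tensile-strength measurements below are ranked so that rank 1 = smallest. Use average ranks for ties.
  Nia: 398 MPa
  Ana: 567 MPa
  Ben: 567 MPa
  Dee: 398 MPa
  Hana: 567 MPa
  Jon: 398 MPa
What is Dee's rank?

2

Sorted (ascending): 398, 398, 398, 567, 567, 567
The 3 values of 398 occupy positions 1–3 → average rank 2.
The 3 values of 567 occupy positions 4–6 → average rank 5.
Dee has value 398 MPa → rank 2.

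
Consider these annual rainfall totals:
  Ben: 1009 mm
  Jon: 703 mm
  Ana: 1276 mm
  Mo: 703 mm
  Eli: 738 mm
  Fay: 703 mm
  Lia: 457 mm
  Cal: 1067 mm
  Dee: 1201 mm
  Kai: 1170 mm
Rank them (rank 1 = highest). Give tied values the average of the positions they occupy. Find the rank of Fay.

8

Sorted (descending): 1276, 1201, 1170, 1067, 1009, 738, 703, 703, 703, 457
The 3 values of 703 occupy positions 7–9 → average rank 8.
Fay has value 703 mm → rank 8.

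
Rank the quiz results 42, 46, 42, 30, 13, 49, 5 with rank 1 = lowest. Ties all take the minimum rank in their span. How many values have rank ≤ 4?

5

Sorted (ascending): 5, 13, 30, 42, 42, 46, 49
The 2 values of 42 occupy positions 4–5 → each gets rank 4.
Ranks ≤ 4: {1, 2, 3, 4, 4} → 5 values.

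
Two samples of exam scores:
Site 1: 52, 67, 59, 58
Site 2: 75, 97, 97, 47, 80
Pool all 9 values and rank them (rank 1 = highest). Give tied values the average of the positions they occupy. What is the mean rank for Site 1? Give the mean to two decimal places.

6.50

Sorted (descending): 97, 97, 80, 75, 67, 59, 58, 52, 47
The 2 values of 97 occupy positions 1–2 → average rank (1+2)/2 = 1.5.
Site 1 values → pooled ranks: 52→8, 67→5, 59→6, 58→7
Mean rank = (8 + 5 + 6 + 7) / 4 = 6.50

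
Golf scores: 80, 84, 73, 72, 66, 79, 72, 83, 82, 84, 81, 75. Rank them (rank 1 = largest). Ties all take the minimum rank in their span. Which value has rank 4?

Sorted (descending): 84, 84, 83, 82, 81, 80, 79, 75, 73, 72, 72, 66
The 2 values of 84 occupy positions 1–2 → each gets rank 1.
The 2 values of 72 occupy positions 10–11 → each gets rank 10.
Rank 4 → value 82.

82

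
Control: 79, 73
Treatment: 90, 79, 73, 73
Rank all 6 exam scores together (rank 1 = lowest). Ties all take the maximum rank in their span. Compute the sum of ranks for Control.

Sorted (ascending): 73, 73, 73, 79, 79, 90
The 3 values of 73 occupy positions 1–3 → each gets rank 3.
The 2 values of 79 occupy positions 4–5 → each gets rank 5.
Control values → pooled ranks: 79→5, 73→3
Rank sum = 5 + 3 = 8

8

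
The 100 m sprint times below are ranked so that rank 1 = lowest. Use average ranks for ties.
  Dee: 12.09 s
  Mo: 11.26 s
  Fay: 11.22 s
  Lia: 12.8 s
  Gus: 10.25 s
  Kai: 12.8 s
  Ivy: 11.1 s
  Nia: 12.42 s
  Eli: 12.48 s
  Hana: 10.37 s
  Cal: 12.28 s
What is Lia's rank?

Sorted (ascending): 10.25, 10.37, 11.1, 11.22, 11.26, 12.09, 12.28, 12.42, 12.48, 12.8, 12.8
The 2 values of 12.8 occupy positions 10–11 → average rank (10+11)/2 = 10.5.
Lia has value 12.8 s → rank 10.5.

10.5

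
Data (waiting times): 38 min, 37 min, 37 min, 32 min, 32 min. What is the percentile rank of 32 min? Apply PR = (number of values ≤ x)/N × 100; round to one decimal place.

40.0

N = 5.
Strictly below 32: 0. Equal to 32: 2.
PR = 2/5 × 100 = 40.0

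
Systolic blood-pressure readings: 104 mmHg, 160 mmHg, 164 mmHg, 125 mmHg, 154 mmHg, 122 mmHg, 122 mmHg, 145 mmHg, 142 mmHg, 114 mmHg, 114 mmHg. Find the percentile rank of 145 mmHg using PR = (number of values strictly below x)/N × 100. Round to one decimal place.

N = 11.
Strictly below 145: 7. Equal to 145: 1.
PR = 7/11 × 100 = 63.6

63.6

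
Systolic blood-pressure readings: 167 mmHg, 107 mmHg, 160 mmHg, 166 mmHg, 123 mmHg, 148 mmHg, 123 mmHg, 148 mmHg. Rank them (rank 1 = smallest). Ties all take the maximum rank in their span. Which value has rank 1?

Sorted (ascending): 107, 123, 123, 148, 148, 160, 166, 167
The 2 values of 123 occupy positions 2–3 → each gets rank 3.
The 2 values of 148 occupy positions 4–5 → each gets rank 5.
Rank 1 → value 107.

107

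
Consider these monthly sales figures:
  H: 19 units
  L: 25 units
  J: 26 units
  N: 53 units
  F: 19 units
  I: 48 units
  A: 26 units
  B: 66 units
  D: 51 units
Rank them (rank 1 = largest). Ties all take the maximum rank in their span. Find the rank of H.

Sorted (descending): 66, 53, 51, 48, 26, 26, 25, 19, 19
The 2 values of 26 occupy positions 5–6 → each gets rank 6.
The 2 values of 19 occupy positions 8–9 → each gets rank 9.
H has value 19 units → rank 9.

9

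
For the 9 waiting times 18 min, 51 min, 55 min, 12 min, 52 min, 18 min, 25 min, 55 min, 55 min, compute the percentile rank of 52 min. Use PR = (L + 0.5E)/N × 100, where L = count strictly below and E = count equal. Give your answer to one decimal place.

61.1

N = 9.
Strictly below 52: 5. Equal to 52: 1.
PR = (5 + 0.5·1)/9 × 100 = 61.1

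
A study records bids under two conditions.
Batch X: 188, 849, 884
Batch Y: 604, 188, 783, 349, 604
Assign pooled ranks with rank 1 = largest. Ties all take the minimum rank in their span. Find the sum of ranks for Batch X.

10

Sorted (descending): 884, 849, 783, 604, 604, 349, 188, 188
The 2 values of 604 occupy positions 4–5 → each gets rank 4.
The 2 values of 188 occupy positions 7–8 → each gets rank 7.
Batch X values → pooled ranks: 188→7, 849→2, 884→1
Rank sum = 7 + 2 + 1 = 10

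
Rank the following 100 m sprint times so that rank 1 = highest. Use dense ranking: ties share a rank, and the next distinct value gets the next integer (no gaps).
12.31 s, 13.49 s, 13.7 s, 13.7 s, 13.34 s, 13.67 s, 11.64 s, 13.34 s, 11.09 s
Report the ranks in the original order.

Sorted (descending): 13.7, 13.7, 13.67, 13.49, 13.34, 13.34, 12.31, 11.64, 11.09
The 2 values of 13.7 share dense rank 1.
The 2 values of 13.34 share dense rank 4.
Remaining distinct values take the next consecutive integers.

5, 3, 1, 1, 4, 2, 6, 4, 7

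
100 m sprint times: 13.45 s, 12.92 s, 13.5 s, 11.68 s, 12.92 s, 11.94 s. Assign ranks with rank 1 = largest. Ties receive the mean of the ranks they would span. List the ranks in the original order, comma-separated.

Sorted (descending): 13.5, 13.45, 12.92, 12.92, 11.94, 11.68
The 2 values of 12.92 occupy positions 3–4 → average rank (3+4)/2 = 3.5.

2, 3.5, 1, 6, 3.5, 5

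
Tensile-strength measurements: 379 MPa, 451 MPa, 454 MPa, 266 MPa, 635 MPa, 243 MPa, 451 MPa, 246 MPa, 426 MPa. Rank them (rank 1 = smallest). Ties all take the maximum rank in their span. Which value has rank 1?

Sorted (ascending): 243, 246, 266, 379, 426, 451, 451, 454, 635
The 2 values of 451 occupy positions 6–7 → each gets rank 7.
Rank 1 → value 243.

243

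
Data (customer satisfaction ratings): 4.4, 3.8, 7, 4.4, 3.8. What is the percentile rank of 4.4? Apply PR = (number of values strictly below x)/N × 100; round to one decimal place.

N = 5.
Strictly below 4.4: 2. Equal to 4.4: 2.
PR = 2/5 × 100 = 40.0

40.0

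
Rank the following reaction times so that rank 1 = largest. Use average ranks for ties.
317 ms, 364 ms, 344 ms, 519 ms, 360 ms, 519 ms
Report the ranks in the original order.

Sorted (descending): 519, 519, 364, 360, 344, 317
The 2 values of 519 occupy positions 1–2 → average rank (1+2)/2 = 1.5.

6, 3, 5, 1.5, 4, 1.5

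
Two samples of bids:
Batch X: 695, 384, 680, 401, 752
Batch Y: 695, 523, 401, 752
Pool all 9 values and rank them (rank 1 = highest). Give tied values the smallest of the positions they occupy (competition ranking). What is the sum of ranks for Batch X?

Sorted (descending): 752, 752, 695, 695, 680, 523, 401, 401, 384
The 2 values of 752 occupy positions 1–2 → each gets rank 1.
The 2 values of 695 occupy positions 3–4 → each gets rank 3.
The 2 values of 401 occupy positions 7–8 → each gets rank 7.
Batch X values → pooled ranks: 695→3, 384→9, 680→5, 401→7, 752→1
Rank sum = 3 + 9 + 5 + 7 + 1 = 25

25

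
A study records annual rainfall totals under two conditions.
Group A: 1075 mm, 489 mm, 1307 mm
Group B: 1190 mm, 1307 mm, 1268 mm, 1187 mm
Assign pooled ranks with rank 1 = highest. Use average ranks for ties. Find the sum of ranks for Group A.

Sorted (descending): 1307, 1307, 1268, 1190, 1187, 1075, 489
The 2 values of 1307 occupy positions 1–2 → average rank (1+2)/2 = 1.5.
Group A values → pooled ranks: 1075→6, 489→7, 1307→1.5
Rank sum = 6 + 7 + 1.5 = 14.5

14.5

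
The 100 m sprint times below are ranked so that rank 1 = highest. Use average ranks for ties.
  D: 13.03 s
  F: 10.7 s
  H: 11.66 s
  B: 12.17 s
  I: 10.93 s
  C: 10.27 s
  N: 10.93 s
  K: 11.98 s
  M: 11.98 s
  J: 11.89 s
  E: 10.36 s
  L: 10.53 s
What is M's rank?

Sorted (descending): 13.03, 12.17, 11.98, 11.98, 11.89, 11.66, 10.93, 10.93, 10.7, 10.53, 10.36, 10.27
The 2 values of 11.98 occupy positions 3–4 → average rank (3+4)/2 = 3.5.
The 2 values of 10.93 occupy positions 7–8 → average rank (7+8)/2 = 7.5.
M has value 11.98 s → rank 3.5.

3.5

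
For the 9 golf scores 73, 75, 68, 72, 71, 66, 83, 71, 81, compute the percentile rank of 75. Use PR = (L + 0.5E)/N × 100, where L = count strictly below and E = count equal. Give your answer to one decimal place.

72.2

N = 9.
Strictly below 75: 6. Equal to 75: 1.
PR = (6 + 0.5·1)/9 × 100 = 72.2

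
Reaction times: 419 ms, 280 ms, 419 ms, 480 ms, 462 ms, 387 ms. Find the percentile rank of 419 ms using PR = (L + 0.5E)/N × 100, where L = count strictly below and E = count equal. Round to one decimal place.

50.0

N = 6.
Strictly below 419: 2. Equal to 419: 2.
PR = (2 + 0.5·2)/6 × 100 = 50.0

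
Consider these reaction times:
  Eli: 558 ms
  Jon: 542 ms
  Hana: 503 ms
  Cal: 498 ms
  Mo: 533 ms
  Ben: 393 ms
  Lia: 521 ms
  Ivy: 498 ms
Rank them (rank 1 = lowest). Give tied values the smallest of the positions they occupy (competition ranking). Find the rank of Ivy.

Sorted (ascending): 393, 498, 498, 503, 521, 533, 542, 558
The 2 values of 498 occupy positions 2–3 → each gets rank 2.
Ivy has value 498 ms → rank 2.

2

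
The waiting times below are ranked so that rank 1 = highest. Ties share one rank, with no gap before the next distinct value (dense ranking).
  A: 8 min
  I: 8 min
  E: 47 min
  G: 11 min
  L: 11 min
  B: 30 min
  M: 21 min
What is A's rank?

5

Sorted (descending): 47, 30, 21, 11, 11, 8, 8
The 2 values of 11 share dense rank 4.
The 2 values of 8 share dense rank 5.
Remaining distinct values take the next consecutive integers.
A has value 8 min → rank 5.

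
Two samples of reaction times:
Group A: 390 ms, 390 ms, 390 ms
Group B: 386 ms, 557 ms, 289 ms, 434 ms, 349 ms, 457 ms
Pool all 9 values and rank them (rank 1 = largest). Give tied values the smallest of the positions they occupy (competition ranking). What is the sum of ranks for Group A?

Sorted (descending): 557, 457, 434, 390, 390, 390, 386, 349, 289
The 3 values of 390 occupy positions 4–6 → each gets rank 4.
Group A values → pooled ranks: 390→4, 390→4, 390→4
Rank sum = 4 + 4 + 4 = 12

12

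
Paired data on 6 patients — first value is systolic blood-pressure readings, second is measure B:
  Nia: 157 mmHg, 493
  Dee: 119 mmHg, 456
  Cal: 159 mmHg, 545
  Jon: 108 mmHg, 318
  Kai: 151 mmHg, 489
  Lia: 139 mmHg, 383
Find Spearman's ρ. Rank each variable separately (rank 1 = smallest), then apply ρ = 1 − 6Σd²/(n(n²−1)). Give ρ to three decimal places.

Ranks of variable 1: 5, 2, 6, 1, 4, 3
Ranks of variable 2: 5, 3, 6, 1, 4, 2
d = r₁ − r₂: 0, -1, 0, 0, 0, 1
d²: 0, 1, 0, 0, 0, 1; Σd² = 2
ρ = 1 − 6·2/(6·35) = 1 − 12/210 = 0.943

0.943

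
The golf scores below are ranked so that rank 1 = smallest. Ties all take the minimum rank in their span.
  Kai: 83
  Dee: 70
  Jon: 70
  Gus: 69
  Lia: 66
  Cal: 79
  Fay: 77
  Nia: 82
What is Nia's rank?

Sorted (ascending): 66, 69, 70, 70, 77, 79, 82, 83
The 2 values of 70 occupy positions 3–4 → each gets rank 3.
Nia has value 82 → rank 7.

7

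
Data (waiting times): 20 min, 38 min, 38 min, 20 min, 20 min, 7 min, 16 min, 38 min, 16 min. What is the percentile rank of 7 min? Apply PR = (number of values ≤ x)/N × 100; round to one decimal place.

N = 9.
Strictly below 7: 0. Equal to 7: 1.
PR = 1/9 × 100 = 11.1

11.1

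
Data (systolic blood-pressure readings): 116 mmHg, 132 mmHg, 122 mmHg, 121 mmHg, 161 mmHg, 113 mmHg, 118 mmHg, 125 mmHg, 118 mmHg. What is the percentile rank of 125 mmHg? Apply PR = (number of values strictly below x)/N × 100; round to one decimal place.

N = 9.
Strictly below 125: 6. Equal to 125: 1.
PR = 6/9 × 100 = 66.7

66.7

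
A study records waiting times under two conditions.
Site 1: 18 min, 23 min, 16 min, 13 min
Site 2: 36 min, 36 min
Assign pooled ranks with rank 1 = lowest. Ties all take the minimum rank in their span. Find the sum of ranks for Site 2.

Sorted (ascending): 13, 16, 18, 23, 36, 36
The 2 values of 36 occupy positions 5–6 → each gets rank 5.
Site 2 values → pooled ranks: 36→5, 36→5
Rank sum = 5 + 5 = 10

10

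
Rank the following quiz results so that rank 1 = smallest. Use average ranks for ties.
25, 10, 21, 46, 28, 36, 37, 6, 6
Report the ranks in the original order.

Sorted (ascending): 6, 6, 10, 21, 25, 28, 36, 37, 46
The 2 values of 6 occupy positions 1–2 → average rank (1+2)/2 = 1.5.

5, 3, 4, 9, 6, 7, 8, 1.5, 1.5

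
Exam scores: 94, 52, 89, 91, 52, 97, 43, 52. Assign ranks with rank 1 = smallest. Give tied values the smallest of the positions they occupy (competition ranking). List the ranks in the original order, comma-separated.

7, 2, 5, 6, 2, 8, 1, 2

Sorted (ascending): 43, 52, 52, 52, 89, 91, 94, 97
The 3 values of 52 occupy positions 2–4 → each gets rank 2.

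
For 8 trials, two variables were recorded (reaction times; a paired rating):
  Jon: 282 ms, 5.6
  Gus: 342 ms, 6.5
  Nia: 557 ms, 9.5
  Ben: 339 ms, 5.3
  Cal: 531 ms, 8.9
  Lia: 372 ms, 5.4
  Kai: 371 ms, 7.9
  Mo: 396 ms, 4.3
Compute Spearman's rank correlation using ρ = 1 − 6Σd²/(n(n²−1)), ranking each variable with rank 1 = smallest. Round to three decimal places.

0.452

Ranks of variable 1: 1, 3, 8, 2, 7, 5, 4, 6
Ranks of variable 2: 4, 5, 8, 2, 7, 3, 6, 1
d = r₁ − r₂: -3, -2, 0, 0, 0, 2, -2, 5
d²: 9, 4, 0, 0, 0, 4, 4, 25; Σd² = 46
ρ = 1 − 6·46/(8·63) = 1 − 276/504 = 0.452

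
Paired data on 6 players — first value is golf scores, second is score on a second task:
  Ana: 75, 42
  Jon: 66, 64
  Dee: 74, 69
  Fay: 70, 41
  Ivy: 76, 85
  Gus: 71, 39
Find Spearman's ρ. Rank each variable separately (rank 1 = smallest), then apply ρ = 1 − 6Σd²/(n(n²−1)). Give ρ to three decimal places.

0.486

Ranks of variable 1: 5, 1, 4, 2, 6, 3
Ranks of variable 2: 3, 4, 5, 2, 6, 1
d = r₁ − r₂: 2, -3, -1, 0, 0, 2
d²: 4, 9, 1, 0, 0, 4; Σd² = 18
ρ = 1 − 6·18/(6·35) = 1 − 108/210 = 0.486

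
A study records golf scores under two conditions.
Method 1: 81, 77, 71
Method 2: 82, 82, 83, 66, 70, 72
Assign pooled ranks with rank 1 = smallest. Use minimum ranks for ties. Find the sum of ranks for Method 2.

30

Sorted (ascending): 66, 70, 71, 72, 77, 81, 82, 82, 83
The 2 values of 82 occupy positions 7–8 → each gets rank 7.
Method 2 values → pooled ranks: 82→7, 82→7, 83→9, 66→1, 70→2, 72→4
Rank sum = 7 + 7 + 9 + 1 + 2 + 4 = 30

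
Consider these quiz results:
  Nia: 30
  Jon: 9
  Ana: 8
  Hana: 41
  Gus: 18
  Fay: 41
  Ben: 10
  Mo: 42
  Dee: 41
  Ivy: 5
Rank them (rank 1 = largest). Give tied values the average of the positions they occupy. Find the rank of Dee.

3

Sorted (descending): 42, 41, 41, 41, 30, 18, 10, 9, 8, 5
The 3 values of 41 occupy positions 2–4 → average rank 3.
Dee has value 41 → rank 3.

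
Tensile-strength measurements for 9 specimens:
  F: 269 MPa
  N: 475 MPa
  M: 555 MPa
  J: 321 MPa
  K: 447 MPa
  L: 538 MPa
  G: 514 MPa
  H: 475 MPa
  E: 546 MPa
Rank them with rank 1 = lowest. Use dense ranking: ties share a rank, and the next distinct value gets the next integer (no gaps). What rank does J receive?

2

Sorted (ascending): 269, 321, 447, 475, 475, 514, 538, 546, 555
The 2 values of 475 share dense rank 4.
Remaining distinct values take the next consecutive integers.
J has value 321 MPa → rank 2.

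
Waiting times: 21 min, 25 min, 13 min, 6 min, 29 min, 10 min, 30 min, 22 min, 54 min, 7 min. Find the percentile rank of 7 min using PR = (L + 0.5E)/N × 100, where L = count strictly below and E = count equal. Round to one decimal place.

N = 10.
Strictly below 7: 1. Equal to 7: 1.
PR = (1 + 0.5·1)/10 × 100 = 15.0

15.0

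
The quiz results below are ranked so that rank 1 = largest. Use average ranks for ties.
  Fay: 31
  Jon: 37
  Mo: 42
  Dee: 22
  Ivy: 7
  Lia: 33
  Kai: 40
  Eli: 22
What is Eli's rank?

Sorted (descending): 42, 40, 37, 33, 31, 22, 22, 7
The 2 values of 22 occupy positions 6–7 → average rank (6+7)/2 = 6.5.
Eli has value 22 → rank 6.5.

6.5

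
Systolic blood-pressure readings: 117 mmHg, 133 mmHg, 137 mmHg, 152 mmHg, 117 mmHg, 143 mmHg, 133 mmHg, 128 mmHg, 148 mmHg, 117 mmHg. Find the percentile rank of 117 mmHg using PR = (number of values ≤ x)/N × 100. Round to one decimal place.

N = 10.
Strictly below 117: 0. Equal to 117: 3.
PR = 3/10 × 100 = 30.0

30.0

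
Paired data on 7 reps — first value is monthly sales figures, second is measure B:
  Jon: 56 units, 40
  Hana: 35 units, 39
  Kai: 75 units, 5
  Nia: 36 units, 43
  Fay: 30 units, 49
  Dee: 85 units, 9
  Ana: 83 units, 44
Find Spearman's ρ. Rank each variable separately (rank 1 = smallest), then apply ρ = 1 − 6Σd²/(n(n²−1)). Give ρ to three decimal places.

-0.464

Ranks of variable 1: 4, 2, 5, 3, 1, 7, 6
Ranks of variable 2: 4, 3, 1, 5, 7, 2, 6
d = r₁ − r₂: 0, -1, 4, -2, -6, 5, 0
d²: 0, 1, 16, 4, 36, 25, 0; Σd² = 82
ρ = 1 − 6·82/(7·48) = 1 − 492/336 = -0.464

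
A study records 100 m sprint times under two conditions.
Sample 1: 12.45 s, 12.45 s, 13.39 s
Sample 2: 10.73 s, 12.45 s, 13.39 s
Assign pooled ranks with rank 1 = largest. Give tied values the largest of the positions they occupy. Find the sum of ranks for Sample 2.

13

Sorted (descending): 13.39, 13.39, 12.45, 12.45, 12.45, 10.73
The 2 values of 13.39 occupy positions 1–2 → each gets rank 2.
The 3 values of 12.45 occupy positions 3–5 → each gets rank 5.
Sample 2 values → pooled ranks: 10.73→6, 12.45→5, 13.39→2
Rank sum = 6 + 5 + 2 = 13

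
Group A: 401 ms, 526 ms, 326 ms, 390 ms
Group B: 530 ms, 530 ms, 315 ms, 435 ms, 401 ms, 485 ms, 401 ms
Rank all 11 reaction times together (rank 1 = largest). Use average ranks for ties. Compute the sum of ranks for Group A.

Sorted (descending): 530, 530, 526, 485, 435, 401, 401, 401, 390, 326, 315
The 2 values of 530 occupy positions 1–2 → average rank (1+2)/2 = 1.5.
The 3 values of 401 occupy positions 6–8 → average rank 7.
Group A values → pooled ranks: 401→7, 526→3, 326→10, 390→9
Rank sum = 7 + 3 + 10 + 9 = 29

29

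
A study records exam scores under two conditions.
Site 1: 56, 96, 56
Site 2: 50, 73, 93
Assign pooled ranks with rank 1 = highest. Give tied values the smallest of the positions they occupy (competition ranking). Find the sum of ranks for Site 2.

11

Sorted (descending): 96, 93, 73, 56, 56, 50
The 2 values of 56 occupy positions 4–5 → each gets rank 4.
Site 2 values → pooled ranks: 50→6, 73→3, 93→2
Rank sum = 6 + 3 + 2 = 11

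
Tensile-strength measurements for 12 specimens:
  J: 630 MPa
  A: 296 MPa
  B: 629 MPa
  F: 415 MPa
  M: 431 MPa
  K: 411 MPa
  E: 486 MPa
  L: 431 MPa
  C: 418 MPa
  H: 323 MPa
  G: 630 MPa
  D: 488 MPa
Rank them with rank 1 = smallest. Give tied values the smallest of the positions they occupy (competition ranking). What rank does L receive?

Sorted (ascending): 296, 323, 411, 415, 418, 431, 431, 486, 488, 629, 630, 630
The 2 values of 431 occupy positions 6–7 → each gets rank 6.
The 2 values of 630 occupy positions 11–12 → each gets rank 11.
L has value 431 MPa → rank 6.

6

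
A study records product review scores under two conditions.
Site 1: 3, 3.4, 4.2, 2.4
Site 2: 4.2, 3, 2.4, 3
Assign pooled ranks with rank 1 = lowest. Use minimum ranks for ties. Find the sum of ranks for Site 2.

14

Sorted (ascending): 2.4, 2.4, 3, 3, 3, 3.4, 4.2, 4.2
The 2 values of 2.4 occupy positions 1–2 → each gets rank 1.
The 3 values of 3 occupy positions 3–5 → each gets rank 3.
The 2 values of 4.2 occupy positions 7–8 → each gets rank 7.
Site 2 values → pooled ranks: 4.2→7, 3→3, 2.4→1, 3→3
Rank sum = 7 + 3 + 1 + 3 = 14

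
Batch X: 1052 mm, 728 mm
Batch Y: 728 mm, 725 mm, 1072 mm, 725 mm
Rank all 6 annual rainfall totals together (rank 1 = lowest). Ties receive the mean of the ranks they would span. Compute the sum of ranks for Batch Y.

12.5

Sorted (ascending): 725, 725, 728, 728, 1052, 1072
The 2 values of 725 occupy positions 1–2 → average rank (1+2)/2 = 1.5.
The 2 values of 728 occupy positions 3–4 → average rank (3+4)/2 = 3.5.
Batch Y values → pooled ranks: 728→3.5, 725→1.5, 1072→6, 725→1.5
Rank sum = 3.5 + 1.5 + 6 + 1.5 = 12.5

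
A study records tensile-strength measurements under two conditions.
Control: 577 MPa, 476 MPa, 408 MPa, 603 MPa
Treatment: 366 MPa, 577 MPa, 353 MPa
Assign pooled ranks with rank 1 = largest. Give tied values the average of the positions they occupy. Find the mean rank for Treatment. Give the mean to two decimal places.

Sorted (descending): 603, 577, 577, 476, 408, 366, 353
The 2 values of 577 occupy positions 2–3 → average rank (2+3)/2 = 2.5.
Treatment values → pooled ranks: 366→6, 577→2.5, 353→7
Mean rank = (6 + 2.5 + 7) / 3 = 5.17

5.17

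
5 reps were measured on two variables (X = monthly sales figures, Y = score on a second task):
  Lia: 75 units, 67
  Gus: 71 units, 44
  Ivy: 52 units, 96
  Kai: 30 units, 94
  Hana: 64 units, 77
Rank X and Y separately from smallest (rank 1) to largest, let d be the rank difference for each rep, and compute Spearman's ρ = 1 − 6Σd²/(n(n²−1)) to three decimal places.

-0.800

Ranks of variable 1: 5, 4, 2, 1, 3
Ranks of variable 2: 2, 1, 5, 4, 3
d = r₁ − r₂: 3, 3, -3, -3, 0
d²: 9, 9, 9, 9, 0; Σd² = 36
ρ = 1 − 6·36/(5·24) = 1 − 216/120 = -0.800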